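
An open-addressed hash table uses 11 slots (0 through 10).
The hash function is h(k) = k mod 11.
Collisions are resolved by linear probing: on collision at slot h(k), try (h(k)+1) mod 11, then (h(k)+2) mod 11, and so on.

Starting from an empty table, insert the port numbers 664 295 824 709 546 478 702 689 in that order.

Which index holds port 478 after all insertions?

6

Insert 664: h=4, slot 4 empty -> index 4.
Insert 295: h=9, slot 9 empty -> index 9.
Insert 824: h=10, slot 10 empty -> index 10.
Insert 709: h=5, slot 5 empty -> index 5.
Insert 546: h=7, slot 7 empty -> index 7.
Insert 478: h=5, slot 5 occupied -> index 6.
Insert 702: h=9, slots 9,10 occupied -> index 0.
Insert 689: h=7, slot 7 occupied -> index 8.
Table: [702, _, _, _, 664, 709, 478, 546, 689, 295, 824]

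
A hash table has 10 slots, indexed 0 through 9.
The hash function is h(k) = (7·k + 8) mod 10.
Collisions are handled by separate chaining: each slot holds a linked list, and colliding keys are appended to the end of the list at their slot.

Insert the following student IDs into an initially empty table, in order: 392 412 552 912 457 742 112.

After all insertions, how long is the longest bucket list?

6

392 -> bucket 2
412 -> bucket 2 (collision)
552 -> bucket 2 (collision)
912 -> bucket 2 (collision)
457 -> bucket 7
742 -> bucket 2 (collision)
112 -> bucket 2 (collision)
Final buckets:
0: —
1: —
2: 392 -> 412 -> 552 -> 912 -> 742 -> 112
3: —
4: —
5: —
6: —
7: 457
8: —
9: —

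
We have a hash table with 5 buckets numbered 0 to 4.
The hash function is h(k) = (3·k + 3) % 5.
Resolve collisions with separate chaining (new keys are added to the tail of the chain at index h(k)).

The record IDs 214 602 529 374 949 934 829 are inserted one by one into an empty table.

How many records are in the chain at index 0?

6

Insert 214: h=0, bucket 0 empty → new chain.
Insert 602: h=4, bucket 4 empty → new chain.
Insert 529: h=0, bucket 0 nonempty → append to chain.
Insert 374: h=0, bucket 0 nonempty → append to chain.
Insert 949: h=0, bucket 0 nonempty → append to chain.
Insert 934: h=0, bucket 0 nonempty → append to chain.
Insert 829: h=0, bucket 0 nonempty → append to chain.
Final buckets:
0: 214 -> 529 -> 374 -> 949 -> 934 -> 829
1: ∅
2: ∅
3: ∅
4: 602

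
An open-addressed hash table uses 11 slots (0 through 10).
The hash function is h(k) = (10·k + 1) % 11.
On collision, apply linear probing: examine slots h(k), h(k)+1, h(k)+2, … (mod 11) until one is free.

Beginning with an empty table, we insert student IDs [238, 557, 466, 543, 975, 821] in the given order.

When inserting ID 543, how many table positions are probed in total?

Insert 238: h=5, slot 5 empty -> index 5.
Insert 557: h=5, slot 5 occupied -> index 6.
Insert 466: h=8, slot 8 empty -> index 8.
Insert 543: h=8, slot 8 occupied -> index 9.
Insert 975: h=5, slots 5,6 occupied -> index 7.
Insert 821: h=5, slots 5,6,7,8,9 occupied -> index 10.
Table: [., ., ., ., ., 238, 557, 975, 466, 543, 821]

2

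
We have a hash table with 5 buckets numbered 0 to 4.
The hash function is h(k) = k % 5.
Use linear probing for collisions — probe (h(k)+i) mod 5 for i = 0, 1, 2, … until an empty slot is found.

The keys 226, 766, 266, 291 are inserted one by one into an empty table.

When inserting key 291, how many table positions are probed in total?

226 hashes to 1; slot 1 is free => place at 1.
766 hashes to 1; 1 taken => place at 2.
266 hashes to 1; 1,2 taken => place at 3.
291 hashes to 1; 1,2,3 taken => place at 4.
Table: [—, 226, 766, 266, 291]

4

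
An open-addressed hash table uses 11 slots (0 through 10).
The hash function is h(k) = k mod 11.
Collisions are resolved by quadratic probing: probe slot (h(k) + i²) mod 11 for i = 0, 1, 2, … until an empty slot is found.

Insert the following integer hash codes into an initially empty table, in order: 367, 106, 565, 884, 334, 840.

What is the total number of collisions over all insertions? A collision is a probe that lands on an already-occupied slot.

10

367 hashes to 4; slot 4 is free -> place at 4.
106 hashes to 7; slot 7 is free -> place at 7.
565 hashes to 4; 4 taken -> place at 5.
884 hashes to 4; 4,5 taken -> place at 8.
334 hashes to 4; 4,5,8 taken -> place at 2.
840 hashes to 4; 4,5,8,2 taken -> place at 9.
Table: [., ., 334, ., 367, 565, ., 106, 884, 840, .]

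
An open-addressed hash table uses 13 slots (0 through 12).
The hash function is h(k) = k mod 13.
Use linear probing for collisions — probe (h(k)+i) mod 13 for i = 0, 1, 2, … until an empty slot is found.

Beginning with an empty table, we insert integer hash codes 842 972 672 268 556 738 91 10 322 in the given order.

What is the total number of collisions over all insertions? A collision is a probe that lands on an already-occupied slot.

Insert 842: h=10, slot 10 empty => index 10.
Insert 972: h=10, slot 10 occupied => index 11.
Insert 672: h=9, slot 9 empty => index 9.
Insert 268: h=8, slot 8 empty => index 8.
Insert 556: h=10, slots 10,11 occupied => index 12.
Insert 738: h=10, slots 10,11,12 occupied => index 0.
Insert 91: h=0, slot 0 occupied => index 1.
Insert 10: h=10, slots 10,11,12,0,1 occupied => index 2.
Insert 322: h=10, slots 10,11,12,0,1,2 occupied => index 3.
Table: [738, 91, 10, 322, _, _, _, _, 268, 672, 842, 972, 556]

18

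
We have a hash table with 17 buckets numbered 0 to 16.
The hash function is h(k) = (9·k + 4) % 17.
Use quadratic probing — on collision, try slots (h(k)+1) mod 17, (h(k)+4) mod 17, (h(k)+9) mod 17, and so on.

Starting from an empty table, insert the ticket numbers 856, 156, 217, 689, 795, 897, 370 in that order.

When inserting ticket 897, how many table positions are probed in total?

3

856 hashes to 7; slot 7 is free -> place at 7.
156 hashes to 14; slot 14 is free -> place at 14.
217 hashes to 2; slot 2 is free -> place at 2.
689 hashes to 0; slot 0 is free -> place at 0.
795 hashes to 2; 2 taken -> place at 3.
897 hashes to 2; 2,3 taken -> place at 6.
370 hashes to 2; 2,3,6 taken -> place at 11.
Table: [689, ., 217, 795, ., ., 897, 856, ., ., ., 370, ., ., 156, ., .]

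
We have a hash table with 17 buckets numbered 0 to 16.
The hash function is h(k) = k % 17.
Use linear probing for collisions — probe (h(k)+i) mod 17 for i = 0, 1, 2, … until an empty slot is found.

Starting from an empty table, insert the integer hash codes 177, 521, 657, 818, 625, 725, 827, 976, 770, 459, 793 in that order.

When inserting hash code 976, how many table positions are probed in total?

2

Insert 177: h=7, slot 7 empty -> index 7.
Insert 521: h=11, slot 11 empty -> index 11.
Insert 657: h=11, slot 11 occupied -> index 12.
Insert 818: h=2, slot 2 empty -> index 2.
Insert 625: h=13, slot 13 empty -> index 13.
Insert 725: h=11, slots 11,12,13 occupied -> index 14.
Insert 827: h=11, slots 11,12,13,14 occupied -> index 15.
Insert 976: h=7, slot 7 occupied -> index 8.
Insert 770: h=5, slot 5 empty -> index 5.
Insert 459: h=0, slot 0 empty -> index 0.
Insert 793: h=11, slots 11,12,13,14,15 occupied -> index 16.
Table: [459, -, 818, -, -, 770, -, 177, 976, -, -, 521, 657, 625, 725, 827, 793]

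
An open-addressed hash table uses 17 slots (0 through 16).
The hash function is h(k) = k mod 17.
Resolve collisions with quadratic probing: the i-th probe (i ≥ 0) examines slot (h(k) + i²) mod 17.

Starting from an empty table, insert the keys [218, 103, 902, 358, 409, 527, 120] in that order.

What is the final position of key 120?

Insert 218: h=14, slot 14 empty -> index 14.
Insert 103: h=1, slot 1 empty -> index 1.
Insert 902: h=1, slot 1 occupied -> index 2.
Insert 358: h=1, slots 1,2 occupied -> index 5.
Insert 409: h=1, slots 1,2,5 occupied -> index 10.
Insert 527: h=0, slot 0 empty -> index 0.
Insert 120: h=1, slots 1,2,5,10,0 occupied -> index 9.
Table: [527, 103, 902, ∅, ∅, 358, ∅, ∅, ∅, 120, 409, ∅, ∅, ∅, 218, ∅, ∅]

9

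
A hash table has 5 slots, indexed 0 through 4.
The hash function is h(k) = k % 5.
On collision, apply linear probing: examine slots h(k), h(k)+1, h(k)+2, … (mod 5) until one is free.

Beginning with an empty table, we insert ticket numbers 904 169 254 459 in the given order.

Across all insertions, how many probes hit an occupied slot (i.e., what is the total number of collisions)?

6

904: h=4 -> slot 4
169: h=4, probe 4,0 -> slot 0
254: h=4, probe 4,0,1 -> slot 1
459: h=4, probe 4,0,1,2 -> slot 2
Table: [169, 254, 459, -, 904]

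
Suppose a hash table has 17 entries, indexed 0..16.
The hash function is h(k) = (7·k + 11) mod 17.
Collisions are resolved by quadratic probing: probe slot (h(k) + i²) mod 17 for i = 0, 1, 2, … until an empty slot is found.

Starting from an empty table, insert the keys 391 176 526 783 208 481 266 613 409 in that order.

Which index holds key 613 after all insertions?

Insert 391: h=11, slot 11 empty -> index 11.
Insert 176: h=2, slot 2 empty -> index 2.
Insert 526: h=4, slot 4 empty -> index 4.
Insert 783: h=1, slot 1 empty -> index 1.
Insert 208: h=5, slot 5 empty -> index 5.
Insert 481: h=12, slot 12 empty -> index 12.
Insert 266: h=3, slot 3 empty -> index 3.
Insert 613: h=1, slots 1,2,5 occupied -> index 10.
Insert 409: h=1, slots 1,2,5,10 occupied -> index 0.
Table: [409, 783, 176, 266, 526, 208, _, _, _, _, 613, 391, 481, _, _, _, _]

10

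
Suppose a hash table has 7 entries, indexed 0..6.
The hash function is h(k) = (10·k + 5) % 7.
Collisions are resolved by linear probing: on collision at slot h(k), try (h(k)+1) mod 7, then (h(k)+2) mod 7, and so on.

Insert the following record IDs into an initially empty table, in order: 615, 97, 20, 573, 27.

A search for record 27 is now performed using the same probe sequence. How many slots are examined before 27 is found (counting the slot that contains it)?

Insert 615: h=2, slot 2 empty => index 2.
Insert 97: h=2, slot 2 occupied => index 3.
Insert 20: h=2, slots 2,3 occupied => index 4.
Insert 573: h=2, slots 2,3,4 occupied => index 5.
Insert 27: h=2, slots 2,3,4,5 occupied => index 6.
Table: [., ., 615, 97, 20, 573, 27]
Lookup 27: h=2, probe 2,3,4,5,6 → found at 6.

5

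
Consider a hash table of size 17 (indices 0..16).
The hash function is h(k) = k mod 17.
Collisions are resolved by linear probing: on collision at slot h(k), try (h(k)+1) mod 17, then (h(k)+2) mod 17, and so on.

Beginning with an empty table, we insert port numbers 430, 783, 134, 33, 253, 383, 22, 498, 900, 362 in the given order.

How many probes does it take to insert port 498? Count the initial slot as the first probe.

3

Insert 430: h=5, slot 5 empty -> index 5.
Insert 783: h=1, slot 1 empty -> index 1.
Insert 134: h=15, slot 15 empty -> index 15.
Insert 33: h=16, slot 16 empty -> index 16.
Insert 253: h=15, slots 15,16 occupied -> index 0.
Insert 383: h=9, slot 9 empty -> index 9.
Insert 22: h=5, slot 5 occupied -> index 6.
Insert 498: h=5, slots 5,6 occupied -> index 7.
Insert 900: h=16, slots 16,0,1 occupied -> index 2.
Insert 362: h=5, slots 5,6,7 occupied -> index 8.
Table: [253, 783, 900, —, —, 430, 22, 498, 362, 383, —, —, —, —, —, 134, 33]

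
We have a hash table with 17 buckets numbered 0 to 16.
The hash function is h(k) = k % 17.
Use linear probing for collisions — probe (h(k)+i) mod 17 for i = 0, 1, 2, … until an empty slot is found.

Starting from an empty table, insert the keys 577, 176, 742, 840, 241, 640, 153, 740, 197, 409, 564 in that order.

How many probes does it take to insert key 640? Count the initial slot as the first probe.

577 hashes to 16; slot 16 is free → place at 16.
176 hashes to 6; slot 6 is free → place at 6.
742 hashes to 11; slot 11 is free → place at 11.
840 hashes to 7; slot 7 is free → place at 7.
241 hashes to 3; slot 3 is free → place at 3.
640 hashes to 11; 11 taken → place at 12.
153 hashes to 0; slot 0 is free → place at 0.
740 hashes to 9; slot 9 is free → place at 9.
197 hashes to 10; slot 10 is free → place at 10.
409 hashes to 1; slot 1 is free → place at 1.
564 hashes to 3; 3 taken → place at 4.
Table: [153, 409, ∅, 241, 564, ∅, 176, 840, ∅, 740, 197, 742, 640, ∅, ∅, ∅, 577]

2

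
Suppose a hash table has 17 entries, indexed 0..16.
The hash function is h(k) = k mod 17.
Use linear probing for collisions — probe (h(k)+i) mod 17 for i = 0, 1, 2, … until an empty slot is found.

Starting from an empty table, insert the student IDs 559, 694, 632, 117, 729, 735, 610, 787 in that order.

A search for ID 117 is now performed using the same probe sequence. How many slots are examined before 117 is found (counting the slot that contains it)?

2

Insert 559: h=15, slot 15 empty -> index 15.
Insert 694: h=14, slot 14 empty -> index 14.
Insert 632: h=3, slot 3 empty -> index 3.
Insert 117: h=15, slot 15 occupied -> index 16.
Insert 729: h=15, slots 15,16 occupied -> index 0.
Insert 735: h=4, slot 4 empty -> index 4.
Insert 610: h=15, slots 15,16,0 occupied -> index 1.
Insert 787: h=5, slot 5 empty -> index 5.
Table: [729, 610, ∅, 632, 735, 787, ∅, ∅, ∅, ∅, ∅, ∅, ∅, ∅, 694, 559, 117]
Lookup 117: h=15, probe 15,16 → found at 16.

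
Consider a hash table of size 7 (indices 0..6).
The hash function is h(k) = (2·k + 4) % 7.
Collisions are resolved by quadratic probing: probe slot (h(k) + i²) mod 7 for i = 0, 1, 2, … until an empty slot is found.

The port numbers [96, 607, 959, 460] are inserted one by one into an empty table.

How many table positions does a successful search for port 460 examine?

Insert 96: h=0, slot 0 empty => index 0.
Insert 607: h=0, slot 0 occupied => index 1.
Insert 959: h=4, slot 4 empty => index 4.
Insert 460: h=0, slots 0,1,4 occupied => index 2.
Table: [96, 607, 460, -, 959, -, -]
Lookup 460: h=0, probe 0,1,4,2 → found at 2.

4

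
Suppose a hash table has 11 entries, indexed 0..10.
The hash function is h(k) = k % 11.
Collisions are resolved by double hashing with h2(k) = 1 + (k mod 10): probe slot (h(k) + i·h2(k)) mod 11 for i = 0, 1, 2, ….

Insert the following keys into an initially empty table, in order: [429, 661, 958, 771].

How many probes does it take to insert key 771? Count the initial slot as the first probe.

429 hashes to 0; slot 0 is free => place at 0.
661 hashes to 1; slot 1 is free => place at 1.
958 hashes to 1, h2=9; 1 taken => place at 10.
771 hashes to 1, h2=2; 1 taken => place at 3.
Table: [429, 661, ., 771, ., ., ., ., ., ., 958]

2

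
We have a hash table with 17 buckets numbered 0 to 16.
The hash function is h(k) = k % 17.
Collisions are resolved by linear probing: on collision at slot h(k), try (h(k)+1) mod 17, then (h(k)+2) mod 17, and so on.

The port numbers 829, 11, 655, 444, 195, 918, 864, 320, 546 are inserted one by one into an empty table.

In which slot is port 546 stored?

3

Insert 829: h=13, slot 13 empty => index 13.
Insert 11: h=11, slot 11 empty => index 11.
Insert 655: h=9, slot 9 empty => index 9.
Insert 444: h=2, slot 2 empty => index 2.
Insert 195: h=8, slot 8 empty => index 8.
Insert 918: h=0, slot 0 empty => index 0.
Insert 864: h=14, slot 14 empty => index 14.
Insert 320: h=14, slot 14 occupied => index 15.
Insert 546: h=2, slot 2 occupied => index 3.
Table: [918, ∅, 444, 546, ∅, ∅, ∅, ∅, 195, 655, ∅, 11, ∅, 829, 864, 320, ∅]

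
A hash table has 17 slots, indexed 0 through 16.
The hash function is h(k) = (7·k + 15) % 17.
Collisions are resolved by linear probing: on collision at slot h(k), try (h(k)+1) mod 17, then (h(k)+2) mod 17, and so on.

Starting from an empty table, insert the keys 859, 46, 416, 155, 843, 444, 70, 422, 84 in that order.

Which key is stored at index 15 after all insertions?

859 hashes to 10; slot 10 is free => place at 10.
46 hashes to 14; slot 14 is free => place at 14.
416 hashes to 3; slot 3 is free => place at 3.
155 hashes to 12; slot 12 is free => place at 12.
843 hashes to 0; slot 0 is free => place at 0.
444 hashes to 12; 12 taken => place at 13.
70 hashes to 12; 12,13,14 taken => place at 15.
422 hashes to 11; slot 11 is free => place at 11.
84 hashes to 8; slot 8 is free => place at 8.
Table: [843, _, _, 416, _, _, _, _, 84, _, 859, 422, 155, 444, 46, 70, _]

70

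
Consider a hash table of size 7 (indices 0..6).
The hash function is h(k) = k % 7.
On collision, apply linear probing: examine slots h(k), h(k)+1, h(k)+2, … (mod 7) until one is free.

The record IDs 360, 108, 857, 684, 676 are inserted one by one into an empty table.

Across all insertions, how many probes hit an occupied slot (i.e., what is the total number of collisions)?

7

360 hashes to 3; slot 3 is free -> place at 3.
108 hashes to 3; 3 taken -> place at 4.
857 hashes to 3; 3,4 taken -> place at 5.
684 hashes to 5; 5 taken -> place at 6.
676 hashes to 4; 4,5,6 taken -> place at 0.
Table: [676, —, —, 360, 108, 857, 684]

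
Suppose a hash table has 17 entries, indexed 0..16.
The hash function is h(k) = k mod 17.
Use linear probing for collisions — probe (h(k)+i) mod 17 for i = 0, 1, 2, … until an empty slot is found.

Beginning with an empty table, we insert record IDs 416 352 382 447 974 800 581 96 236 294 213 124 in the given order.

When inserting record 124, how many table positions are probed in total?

9

416: h=8 → slot 8
352: h=12 → slot 12
382: h=8, probe 8,9 → slot 9
447: h=5 → slot 5
974: h=5, probe 5,6 → slot 6
800: h=1 → slot 1
581: h=3 → slot 3
96: h=11 → slot 11
236: h=15 → slot 15
294: h=5, probe 5,6,7 → slot 7
213: h=9, probe 9,10 → slot 10
124: h=5, probe 5,6,7,8,9,10,11,12,13 → slot 13
Table: [_, 800, _, 581, _, 447, 974, 294, 416, 382, 213, 96, 352, 124, _, 236, _]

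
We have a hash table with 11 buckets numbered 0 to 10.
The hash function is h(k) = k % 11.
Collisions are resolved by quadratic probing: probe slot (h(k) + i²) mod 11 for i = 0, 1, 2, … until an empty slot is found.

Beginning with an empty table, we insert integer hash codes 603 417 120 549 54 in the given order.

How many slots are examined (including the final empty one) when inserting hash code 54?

603 hashes to 9; slot 9 is free => place at 9.
417 hashes to 10; slot 10 is free => place at 10.
120 hashes to 10; 10 taken => place at 0.
549 hashes to 10; 10,0 taken => place at 3.
54 hashes to 10; 10,0,3 taken => place at 8.
Table: [120, _, _, 549, _, _, _, _, 54, 603, 417]

4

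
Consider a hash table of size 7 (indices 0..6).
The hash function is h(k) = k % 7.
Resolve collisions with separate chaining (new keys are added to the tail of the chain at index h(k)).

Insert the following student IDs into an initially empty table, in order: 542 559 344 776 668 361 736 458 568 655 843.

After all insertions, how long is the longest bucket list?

542 → bucket 3
559 → bucket 6
344 → bucket 1
776 → bucket 6 (collision)
668 → bucket 3 (collision)
361 → bucket 4
736 → bucket 1 (collision)
458 → bucket 3 (collision)
568 → bucket 1 (collision)
655 → bucket 4 (collision)
843 → bucket 3 (collision)
Final buckets:
0: -
1: 344 -> 736 -> 568
2: -
3: 542 -> 668 -> 458 -> 843
4: 361 -> 655
5: -
6: 559 -> 776

4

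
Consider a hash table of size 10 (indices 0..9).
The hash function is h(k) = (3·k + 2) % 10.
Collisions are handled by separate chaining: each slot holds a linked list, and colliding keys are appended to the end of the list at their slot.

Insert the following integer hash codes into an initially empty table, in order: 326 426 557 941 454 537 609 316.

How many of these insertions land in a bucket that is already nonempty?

3

Insert 326: h=0, bucket 0 empty → new chain.
Insert 426: h=0, bucket 0 nonempty → append to chain.
Insert 557: h=3, bucket 3 empty → new chain.
Insert 941: h=5, bucket 5 empty → new chain.
Insert 454: h=4, bucket 4 empty → new chain.
Insert 537: h=3, bucket 3 nonempty → append to chain.
Insert 609: h=9, bucket 9 empty → new chain.
Insert 316: h=0, bucket 0 nonempty → append to chain.
Final buckets:
0: 326 -> 426 -> 316
1: _
2: _
3: 557 -> 537
4: 454
5: 941
6: _
7: _
8: _
9: 609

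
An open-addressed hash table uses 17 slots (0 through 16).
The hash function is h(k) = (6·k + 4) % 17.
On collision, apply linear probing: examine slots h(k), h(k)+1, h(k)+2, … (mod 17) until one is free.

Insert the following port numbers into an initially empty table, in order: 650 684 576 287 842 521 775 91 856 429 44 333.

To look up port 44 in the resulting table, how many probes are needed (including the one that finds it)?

Insert 650: h=11, slot 11 empty → index 11.
Insert 684: h=11, slot 11 occupied → index 12.
Insert 576: h=9, slot 9 empty → index 9.
Insert 287: h=9, slot 9 occupied → index 10.
Insert 842: h=7, slot 7 empty → index 7.
Insert 521: h=2, slot 2 empty → index 2.
Insert 775: h=13, slot 13 empty → index 13.
Insert 91: h=6, slot 6 empty → index 6.
Insert 856: h=6, slots 6,7 occupied → index 8.
Insert 429: h=11, slots 11,12,13 occupied → index 14.
Insert 44: h=13, slots 13,14 occupied → index 15.
Insert 333: h=13, slots 13,14,15 occupied → index 16.
Table: [—, —, 521, —, —, —, 91, 842, 856, 576, 287, 650, 684, 775, 429, 44, 333]
Lookup 44: h=13, probe 13,14,15 → found at 15.

3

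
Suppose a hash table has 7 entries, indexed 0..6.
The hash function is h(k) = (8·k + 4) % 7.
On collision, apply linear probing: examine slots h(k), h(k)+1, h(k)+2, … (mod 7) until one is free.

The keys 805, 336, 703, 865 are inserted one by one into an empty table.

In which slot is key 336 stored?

5

805 hashes to 4; slot 4 is free → place at 4.
336 hashes to 4; 4 taken → place at 5.
703 hashes to 0; slot 0 is free → place at 0.
865 hashes to 1; slot 1 is free → place at 1.
Table: [703, 865, _, _, 805, 336, _]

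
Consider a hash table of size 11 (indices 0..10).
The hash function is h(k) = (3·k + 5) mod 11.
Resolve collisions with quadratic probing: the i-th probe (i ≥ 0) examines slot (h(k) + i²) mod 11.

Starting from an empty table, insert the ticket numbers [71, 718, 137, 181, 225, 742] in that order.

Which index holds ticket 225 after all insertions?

71: h=9 → slot 9
718: h=3 → slot 3
137: h=9, probe 9,10 → slot 10
181: h=9, probe 9,10,2 → slot 2
225: h=9, probe 9,10,2,7 → slot 7
742: h=9, probe 9,10,2,7,3,1 → slot 1
Table: [∅, 742, 181, 718, ∅, ∅, ∅, 225, ∅, 71, 137]

7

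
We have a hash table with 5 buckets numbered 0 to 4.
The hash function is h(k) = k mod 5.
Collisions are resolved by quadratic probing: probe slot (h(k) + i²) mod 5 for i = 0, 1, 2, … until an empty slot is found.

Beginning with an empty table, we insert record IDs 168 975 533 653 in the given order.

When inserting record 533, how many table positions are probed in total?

2

168: h=3 → slot 3
975: h=0 → slot 0
533: h=3, probe 3,4 → slot 4
653: h=3, probe 3,4,2 → slot 2
Table: [975, —, 653, 168, 533]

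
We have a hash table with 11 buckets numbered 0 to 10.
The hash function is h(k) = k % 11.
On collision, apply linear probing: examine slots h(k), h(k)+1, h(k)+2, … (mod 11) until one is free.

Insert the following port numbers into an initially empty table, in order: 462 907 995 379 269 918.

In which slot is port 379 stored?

7

Insert 462: h=0, slot 0 empty -> index 0.
Insert 907: h=5, slot 5 empty -> index 5.
Insert 995: h=5, slot 5 occupied -> index 6.
Insert 379: h=5, slots 5,6 occupied -> index 7.
Insert 269: h=5, slots 5,6,7 occupied -> index 8.
Insert 918: h=5, slots 5,6,7,8 occupied -> index 9.
Table: [462, _, _, _, _, 907, 995, 379, 269, 918, _]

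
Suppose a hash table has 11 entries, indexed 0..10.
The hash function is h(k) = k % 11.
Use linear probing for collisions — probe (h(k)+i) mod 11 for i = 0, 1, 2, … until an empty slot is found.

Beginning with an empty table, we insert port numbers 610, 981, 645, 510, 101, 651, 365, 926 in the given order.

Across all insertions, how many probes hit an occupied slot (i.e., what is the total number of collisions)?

18

Insert 610: h=5, slot 5 empty -> index 5.
Insert 981: h=2, slot 2 empty -> index 2.
Insert 645: h=7, slot 7 empty -> index 7.
Insert 510: h=4, slot 4 empty -> index 4.
Insert 101: h=2, slot 2 occupied -> index 3.
Insert 651: h=2, slots 2,3,4,5 occupied -> index 6.
Insert 365: h=2, slots 2,3,4,5,6,7 occupied -> index 8.
Insert 926: h=2, slots 2,3,4,5,6,7,8 occupied -> index 9.
Table: [—, —, 981, 101, 510, 610, 651, 645, 365, 926, —]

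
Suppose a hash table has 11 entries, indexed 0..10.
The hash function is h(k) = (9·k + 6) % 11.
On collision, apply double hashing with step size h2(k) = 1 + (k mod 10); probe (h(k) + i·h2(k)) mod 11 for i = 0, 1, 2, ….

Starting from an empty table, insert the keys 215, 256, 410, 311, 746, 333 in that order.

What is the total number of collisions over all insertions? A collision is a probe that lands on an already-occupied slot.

3

215: h=5 → slot 5
256: h=0 → slot 0
410: h=0, h2=1, probe 0,1 → slot 1
311: h=0, h2=2, probe 0,2 → slot 2
746: h=10 → slot 10
333: h=0, h2=4, probe 0,4 → slot 4
Table: [256, 410, 311, _, 333, 215, _, _, _, _, 746]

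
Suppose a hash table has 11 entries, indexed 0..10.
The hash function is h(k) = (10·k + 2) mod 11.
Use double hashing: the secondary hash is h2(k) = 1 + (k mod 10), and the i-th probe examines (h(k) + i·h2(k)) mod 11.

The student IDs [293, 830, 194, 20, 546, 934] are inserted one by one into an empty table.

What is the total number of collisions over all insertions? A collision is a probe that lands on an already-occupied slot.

Insert 293: h=6, slot 6 empty → index 6.
Insert 830: h=8, slot 8 empty → index 8.
Insert 194: h=6, h2=5, slot 6 occupied → index 0.
Insert 20: h=4, slot 4 empty → index 4.
Insert 546: h=6, h2=7, slot 6 occupied → index 2.
Insert 934: h=3, slot 3 empty → index 3.
Table: [194, -, 546, 934, 20, -, 293, -, 830, -, -]

2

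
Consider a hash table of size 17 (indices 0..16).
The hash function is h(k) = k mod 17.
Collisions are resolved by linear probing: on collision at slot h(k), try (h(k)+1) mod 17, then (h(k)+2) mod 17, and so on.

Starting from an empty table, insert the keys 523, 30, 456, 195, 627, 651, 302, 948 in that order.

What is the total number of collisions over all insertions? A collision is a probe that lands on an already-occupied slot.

12

523: h=13 → slot 13
30: h=13, probe 13,14 → slot 14
456: h=14, probe 14,15 → slot 15
195: h=8 → slot 8
627: h=15, probe 15,16 → slot 16
651: h=5 → slot 5
302: h=13, probe 13,14,15,16,0 → slot 0
948: h=13, probe 13,14,15,16,0,1 → slot 1
Table: [302, 948, _, _, _, 651, _, _, 195, _, _, _, _, 523, 30, 456, 627]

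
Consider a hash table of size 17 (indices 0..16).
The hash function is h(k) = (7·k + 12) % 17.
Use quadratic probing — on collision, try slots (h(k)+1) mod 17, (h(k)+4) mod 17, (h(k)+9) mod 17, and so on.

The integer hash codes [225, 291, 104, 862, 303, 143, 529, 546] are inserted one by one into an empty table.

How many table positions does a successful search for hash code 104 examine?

2

Insert 225: h=6, slot 6 empty -> index 6.
Insert 291: h=9, slot 9 empty -> index 9.
Insert 104: h=9, slot 9 occupied -> index 10.
Insert 862: h=11, slot 11 empty -> index 11.
Insert 303: h=8, slot 8 empty -> index 8.
Insert 143: h=10, slots 10,11 occupied -> index 14.
Insert 529: h=9, slots 9,10 occupied -> index 13.
Insert 546: h=9, slots 9,10,13 occupied -> index 1.
Table: [-, 546, -, -, -, -, 225, -, 303, 291, 104, 862, -, 529, 143, -, -]
Lookup 104: h=9, probe 9,10 → found at 10.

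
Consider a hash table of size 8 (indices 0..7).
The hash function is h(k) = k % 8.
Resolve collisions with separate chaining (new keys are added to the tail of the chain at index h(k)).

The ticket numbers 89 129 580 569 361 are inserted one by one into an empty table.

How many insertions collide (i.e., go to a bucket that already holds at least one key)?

89 → bucket 1
129 → bucket 1 (collision)
580 → bucket 4
569 → bucket 1 (collision)
361 → bucket 1 (collision)
Final buckets:
0: ∅
1: 89 -> 129 -> 569 -> 361
2: ∅
3: ∅
4: 580
5: ∅
6: ∅
7: ∅

3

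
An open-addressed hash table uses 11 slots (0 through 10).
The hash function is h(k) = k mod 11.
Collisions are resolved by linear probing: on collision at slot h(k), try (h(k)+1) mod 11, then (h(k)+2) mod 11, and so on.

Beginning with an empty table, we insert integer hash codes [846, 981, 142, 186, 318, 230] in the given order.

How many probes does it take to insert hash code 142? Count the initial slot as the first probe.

2

846 hashes to 10; slot 10 is free → place at 10.
981 hashes to 2; slot 2 is free → place at 2.
142 hashes to 10; 10 taken → place at 0.
186 hashes to 10; 10,0 taken → place at 1.
318 hashes to 10; 10,0,1,2 taken → place at 3.
230 hashes to 10; 10,0,1,2,3 taken → place at 4.
Table: [142, 186, 981, 318, 230, —, —, —, —, —, 846]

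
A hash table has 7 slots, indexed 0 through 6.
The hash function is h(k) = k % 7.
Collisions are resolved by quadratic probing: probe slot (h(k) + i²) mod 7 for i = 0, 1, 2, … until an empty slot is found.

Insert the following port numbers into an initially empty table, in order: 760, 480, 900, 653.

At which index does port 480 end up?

760 hashes to 4; slot 4 is free => place at 4.
480 hashes to 4; 4 taken => place at 5.
900 hashes to 4; 4,5 taken => place at 1.
653 hashes to 2; slot 2 is free => place at 2.
Table: [., 900, 653, ., 760, 480, .]

5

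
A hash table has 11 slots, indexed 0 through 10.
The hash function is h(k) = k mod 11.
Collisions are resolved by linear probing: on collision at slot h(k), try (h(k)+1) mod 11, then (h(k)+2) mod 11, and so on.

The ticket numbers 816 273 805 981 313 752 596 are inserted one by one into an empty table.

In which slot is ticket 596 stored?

7

Insert 816: h=2, slot 2 empty → index 2.
Insert 273: h=9, slot 9 empty → index 9.
Insert 805: h=2, slot 2 occupied → index 3.
Insert 981: h=2, slots 2,3 occupied → index 4.
Insert 313: h=5, slot 5 empty → index 5.
Insert 752: h=4, slots 4,5 occupied → index 6.
Insert 596: h=2, slots 2,3,4,5,6 occupied → index 7.
Table: [∅, ∅, 816, 805, 981, 313, 752, 596, ∅, 273, ∅]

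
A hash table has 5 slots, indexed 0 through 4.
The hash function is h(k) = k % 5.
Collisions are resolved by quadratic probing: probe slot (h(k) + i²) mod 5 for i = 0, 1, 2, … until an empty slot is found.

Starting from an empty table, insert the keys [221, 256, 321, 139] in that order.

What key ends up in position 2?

256

221: h=1 => slot 1
256: h=1, probe 1,2 => slot 2
321: h=1, probe 1,2,0 => slot 0
139: h=4 => slot 4
Table: [321, 221, 256, _, 139]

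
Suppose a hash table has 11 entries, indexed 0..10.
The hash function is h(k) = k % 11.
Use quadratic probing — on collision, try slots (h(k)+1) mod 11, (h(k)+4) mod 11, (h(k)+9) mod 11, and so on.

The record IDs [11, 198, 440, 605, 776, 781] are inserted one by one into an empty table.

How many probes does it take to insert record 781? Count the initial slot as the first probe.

5

11 hashes to 0; slot 0 is free => place at 0.
198 hashes to 0; 0 taken => place at 1.
440 hashes to 0; 0,1 taken => place at 4.
605 hashes to 0; 0,1,4 taken => place at 9.
776 hashes to 6; slot 6 is free => place at 6.
781 hashes to 0; 0,1,4,9 taken => place at 5.
Table: [11, 198, -, -, 440, 781, 776, -, -, 605, -]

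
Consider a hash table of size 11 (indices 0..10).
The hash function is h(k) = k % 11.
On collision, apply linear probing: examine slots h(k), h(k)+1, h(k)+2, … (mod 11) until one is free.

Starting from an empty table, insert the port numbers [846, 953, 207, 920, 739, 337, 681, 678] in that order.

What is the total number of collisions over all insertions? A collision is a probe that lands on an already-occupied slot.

14

846 hashes to 10; slot 10 is free -> place at 10.
953 hashes to 7; slot 7 is free -> place at 7.
207 hashes to 9; slot 9 is free -> place at 9.
920 hashes to 7; 7 taken -> place at 8.
739 hashes to 2; slot 2 is free -> place at 2.
337 hashes to 7; 7,8,9,10 taken -> place at 0.
681 hashes to 10; 10,0 taken -> place at 1.
678 hashes to 7; 7,8,9,10,0,1,2 taken -> place at 3.
Table: [337, 681, 739, 678, —, —, —, 953, 920, 207, 846]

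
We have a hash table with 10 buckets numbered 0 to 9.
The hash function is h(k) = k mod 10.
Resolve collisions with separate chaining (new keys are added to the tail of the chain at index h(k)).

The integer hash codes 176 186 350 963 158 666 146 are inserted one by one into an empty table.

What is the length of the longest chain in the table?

4

Insert 176: h=6, bucket 6 empty → new chain.
Insert 186: h=6, bucket 6 nonempty → append to chain.
Insert 350: h=0, bucket 0 empty → new chain.
Insert 963: h=3, bucket 3 empty → new chain.
Insert 158: h=8, bucket 8 empty → new chain.
Insert 666: h=6, bucket 6 nonempty → append to chain.
Insert 146: h=6, bucket 6 nonempty → append to chain.
Final buckets:
0: 350
1: ∅
2: ∅
3: 963
4: ∅
5: ∅
6: 176 -> 186 -> 666 -> 146
7: ∅
8: 158
9: ∅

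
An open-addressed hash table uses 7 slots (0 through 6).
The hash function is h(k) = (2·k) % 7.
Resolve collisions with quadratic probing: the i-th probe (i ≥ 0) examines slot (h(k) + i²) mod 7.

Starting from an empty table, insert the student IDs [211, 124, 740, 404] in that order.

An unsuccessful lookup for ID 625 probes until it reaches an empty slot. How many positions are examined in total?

2

211: h=2 -> slot 2
124: h=3 -> slot 3
740: h=3, probe 3,4 -> slot 4
404: h=3, probe 3,4,0 -> slot 0
Table: [404, —, 211, 124, 740, —, —]
Lookup 625: h=4, probe 4,5 → slot 5 empty, not found.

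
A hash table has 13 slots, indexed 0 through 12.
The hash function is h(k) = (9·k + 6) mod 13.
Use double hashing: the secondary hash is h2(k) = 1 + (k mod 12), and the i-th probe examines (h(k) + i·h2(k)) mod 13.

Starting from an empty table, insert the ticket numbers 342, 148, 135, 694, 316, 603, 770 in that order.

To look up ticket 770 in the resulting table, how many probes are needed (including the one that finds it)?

3

342 hashes to 3; slot 3 is free => place at 3.
148 hashes to 12; slot 12 is free => place at 12.
135 hashes to 12, h2=4; 12,3 taken => place at 7.
694 hashes to 12, h2=11; 12 taken => place at 10.
316 hashes to 3, h2=5; 3 taken => place at 8.
603 hashes to 12, h2=4; 12,3,7 taken => place at 11.
770 hashes to 7, h2=3; 7,10 taken => place at 0.
Table: [770, ., ., 342, ., ., ., 135, 316, ., 694, 603, 148]
Lookup 770: h=7, h2=3, probe 7,10,0 → found at 0.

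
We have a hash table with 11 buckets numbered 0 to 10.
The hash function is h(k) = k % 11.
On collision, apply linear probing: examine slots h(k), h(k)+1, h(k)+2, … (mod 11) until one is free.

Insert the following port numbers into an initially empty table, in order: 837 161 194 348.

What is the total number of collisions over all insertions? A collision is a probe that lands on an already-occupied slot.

837 hashes to 1; slot 1 is free => place at 1.
161 hashes to 7; slot 7 is free => place at 7.
194 hashes to 7; 7 taken => place at 8.
348 hashes to 7; 7,8 taken => place at 9.
Table: [_, 837, _, _, _, _, _, 161, 194, 348, _]

3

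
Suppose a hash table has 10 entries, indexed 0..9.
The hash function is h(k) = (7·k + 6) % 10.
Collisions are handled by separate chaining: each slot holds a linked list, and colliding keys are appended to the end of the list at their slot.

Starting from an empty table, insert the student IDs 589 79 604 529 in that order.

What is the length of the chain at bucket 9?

3

589 -> bucket 9
79 -> bucket 9 (collision)
604 -> bucket 4
529 -> bucket 9 (collision)
Final buckets:
0: -
1: -
2: -
3: -
4: 604
5: -
6: -
7: -
8: -
9: 589 -> 79 -> 529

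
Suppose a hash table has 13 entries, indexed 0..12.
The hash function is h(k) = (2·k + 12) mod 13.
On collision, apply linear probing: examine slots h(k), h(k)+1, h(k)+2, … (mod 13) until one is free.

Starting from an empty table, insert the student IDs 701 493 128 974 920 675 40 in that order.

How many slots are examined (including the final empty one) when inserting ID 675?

4

701: h=10 -> slot 10
493: h=10, probe 10,11 -> slot 11
128: h=8 -> slot 8
974: h=10, probe 10,11,12 -> slot 12
920: h=6 -> slot 6
675: h=10, probe 10,11,12,0 -> slot 0
40: h=1 -> slot 1
Table: [675, 40, ., ., ., ., 920, ., 128, ., 701, 493, 974]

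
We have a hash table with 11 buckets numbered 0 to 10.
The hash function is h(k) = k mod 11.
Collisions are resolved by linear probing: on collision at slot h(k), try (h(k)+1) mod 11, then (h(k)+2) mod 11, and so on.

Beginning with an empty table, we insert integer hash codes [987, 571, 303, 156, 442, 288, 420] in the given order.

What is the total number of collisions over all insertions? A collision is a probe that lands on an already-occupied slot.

6

987 hashes to 8; slot 8 is free -> place at 8.
571 hashes to 10; slot 10 is free -> place at 10.
303 hashes to 6; slot 6 is free -> place at 6.
156 hashes to 2; slot 2 is free -> place at 2.
442 hashes to 2; 2 taken -> place at 3.
288 hashes to 2; 2,3 taken -> place at 4.
420 hashes to 2; 2,3,4 taken -> place at 5.
Table: [., ., 156, 442, 288, 420, 303, ., 987, ., 571]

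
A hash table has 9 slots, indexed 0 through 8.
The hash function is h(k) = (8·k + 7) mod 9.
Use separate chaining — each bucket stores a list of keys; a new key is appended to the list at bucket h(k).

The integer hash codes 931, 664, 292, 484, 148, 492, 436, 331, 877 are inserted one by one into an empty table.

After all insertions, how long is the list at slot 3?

5

931 -> bucket 3
664 -> bucket 0
292 -> bucket 3 (collision)
484 -> bucket 0 (collision)
148 -> bucket 3 (collision)
492 -> bucket 1
436 -> bucket 3 (collision)
331 -> bucket 0 (collision)
877 -> bucket 3 (collision)
Final buckets:
0: 664 -> 484 -> 331
1: 492
2: -
3: 931 -> 292 -> 148 -> 436 -> 877
4: -
5: -
6: -
7: -
8: -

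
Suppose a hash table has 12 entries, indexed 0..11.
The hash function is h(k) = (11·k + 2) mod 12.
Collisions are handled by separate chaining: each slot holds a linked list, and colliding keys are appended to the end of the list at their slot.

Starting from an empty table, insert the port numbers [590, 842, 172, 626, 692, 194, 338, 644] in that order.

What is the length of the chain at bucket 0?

590 → bucket 0
842 → bucket 0 (collision)
172 → bucket 10
626 → bucket 0 (collision)
692 → bucket 6
194 → bucket 0 (collision)
338 → bucket 0 (collision)
644 → bucket 6 (collision)
Final buckets:
0: 590 -> 842 -> 626 -> 194 -> 338
1: —
2: —
3: —
4: —
5: —
6: 692 -> 644
7: —
8: —
9: —
10: 172
11: —

5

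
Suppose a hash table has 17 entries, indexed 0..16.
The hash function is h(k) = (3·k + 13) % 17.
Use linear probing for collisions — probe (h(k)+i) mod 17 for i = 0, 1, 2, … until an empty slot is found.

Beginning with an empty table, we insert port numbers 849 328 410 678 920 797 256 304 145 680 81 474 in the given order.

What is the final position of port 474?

12

849 hashes to 10; slot 10 is free → place at 10.
328 hashes to 11; slot 11 is free → place at 11.
410 hashes to 2; slot 2 is free → place at 2.
678 hashes to 7; slot 7 is free → place at 7.
920 hashes to 2; 2 taken → place at 3.
797 hashes to 7; 7 taken → place at 8.
256 hashes to 16; slot 16 is free → place at 16.
304 hashes to 7; 7,8 taken → place at 9.
145 hashes to 6; slot 6 is free → place at 6.
680 hashes to 13; slot 13 is free → place at 13.
81 hashes to 1; slot 1 is free → place at 1.
474 hashes to 7; 7,8,9,10,11 taken → place at 12.
Table: [_, 81, 410, 920, _, _, 145, 678, 797, 304, 849, 328, 474, 680, _, _, 256]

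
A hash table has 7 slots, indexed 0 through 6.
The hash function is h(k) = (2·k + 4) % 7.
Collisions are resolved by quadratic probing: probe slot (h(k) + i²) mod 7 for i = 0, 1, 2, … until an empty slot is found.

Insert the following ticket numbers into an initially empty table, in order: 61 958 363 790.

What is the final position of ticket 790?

6

61: h=0 -> slot 0
958: h=2 -> slot 2
363: h=2, probe 2,3 -> slot 3
790: h=2, probe 2,3,6 -> slot 6
Table: [61, ∅, 958, 363, ∅, ∅, 790]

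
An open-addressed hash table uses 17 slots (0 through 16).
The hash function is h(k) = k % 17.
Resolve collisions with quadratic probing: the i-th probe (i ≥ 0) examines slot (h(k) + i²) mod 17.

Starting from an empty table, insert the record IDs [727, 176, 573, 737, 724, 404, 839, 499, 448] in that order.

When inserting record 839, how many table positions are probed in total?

Insert 727: h=13, slot 13 empty → index 13.
Insert 176: h=6, slot 6 empty → index 6.
Insert 573: h=12, slot 12 empty → index 12.
Insert 737: h=6, slot 6 occupied → index 7.
Insert 724: h=10, slot 10 empty → index 10.
Insert 404: h=13, slot 13 occupied → index 14.
Insert 839: h=6, slots 6,7,10 occupied → index 15.
Insert 499: h=6, slots 6,7,10,15 occupied → index 5.
Insert 448: h=6, slots 6,7,10,15,5,14 occupied → index 8.
Table: [., ., ., ., ., 499, 176, 737, 448, ., 724, ., 573, 727, 404, 839, .]

4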